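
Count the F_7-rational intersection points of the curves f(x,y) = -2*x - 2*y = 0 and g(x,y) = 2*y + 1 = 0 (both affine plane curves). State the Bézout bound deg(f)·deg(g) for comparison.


Common zeros: {(4, 3)}; count = 1; Bézout bound = 1.

deg(f) = 1, deg(g) = 1, so Bézout bound = 1.
Scan x ∈ F_7. For each x, list the y ∈ F_7 with f(x, y) ≡ 0 and those with g(x, y) ≡ 0 (mod 7); the common zeros in that column are the intersection.
  x = 0: f ≡ 0 at y ∈ {0}; g ≡ 0 at y ∈ {3}; common: ∅.
  x = 1: f ≡ 0 at y ∈ {6}; g ≡ 0 at y ∈ {3}; common: ∅.
  x = 2: f ≡ 0 at y ∈ {5}; g ≡ 0 at y ∈ {3}; common: ∅.
  x = 3: f ≡ 0 at y ∈ {4}; g ≡ 0 at y ∈ {3}; common: ∅.
  x = 4: f ≡ 0 at y ∈ {3}; g ≡ 0 at y ∈ {3}; common: {3}.
  x = 5: f ≡ 0 at y ∈ {2}; g ≡ 0 at y ∈ {3}; common: ∅.
  x = 6: f ≡ 0 at y ∈ {1}; g ≡ 0 at y ∈ {3}; common: ∅.
Collecting: common zeros = {(4, 3)}, so the count is 1.
Comparison with the Bézout bound: 1 ≤ 1 = deg(f)·deg(g), as expected for curves with no common component (the bound is attained).


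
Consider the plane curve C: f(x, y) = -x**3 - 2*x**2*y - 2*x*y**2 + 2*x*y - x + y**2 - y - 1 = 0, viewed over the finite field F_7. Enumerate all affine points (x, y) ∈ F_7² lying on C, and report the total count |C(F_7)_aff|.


Affine F_7-points: {(3, 1), (3, 2), (4, 2)}; count = 3.

For each of the 49 pairs (x, y) ∈ F_7², evaluate f(x, y) mod 7. Record the zeros.
  x = 0: [0↦6, 1↦6, 2↦1, 3↦5, 4↦4, 5↦5, 6↦1]  zeros at y ∈ ∅
  x = 1: [0↦4, 1↦2, 2↦5, 3↦6, 4↦5, 5↦2, 6↦4]  zeros at y ∈ ∅
  x = 2: [0↦3, 1↦2, 2↦2, 3↦3, 4↦5, 5↦1, 6↦5]  zeros at y ∈ ∅
  x = 3: [0↦4, 1↦0, 2↦0, 3↦4, 4↦5, 5↦3, 6↦5]  zeros at y ∈ {1, 2}
  x = 4: [0↦1, 1↦4, 2↦0, 3↦3, 4↦6, 5↦2, 6↦5]  zeros at y ∈ {2}
  x = 5: [0↦2, 1↦1, 2↦3, 3↦1, 4↦2, 5↦6, 6↦6]  zeros at y ∈ ∅
  x = 6: [0↦1, 1↦6, 2↦3, 3↦6, 4↦1, 5↦2, 6↦2]  zeros at y ∈ ∅
Collecting zeros: affine points = {(3, 1), (3, 2), (4, 2)}.
Total count |C(F_7)_aff| = 3.


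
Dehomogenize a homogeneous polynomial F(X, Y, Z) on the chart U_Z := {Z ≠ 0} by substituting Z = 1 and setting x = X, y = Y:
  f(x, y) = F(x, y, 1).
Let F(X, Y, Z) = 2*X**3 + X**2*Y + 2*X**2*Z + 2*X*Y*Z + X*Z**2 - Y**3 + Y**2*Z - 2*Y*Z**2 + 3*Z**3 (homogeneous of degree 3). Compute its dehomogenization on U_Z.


f(x, y) = 2*x**3 + x**2*y + 2*x**2 + 2*x*y + x - y**3 + y**2 - 2*y + 3

On U_Z we set Z = 1. Each monomial c·X^i·Y^j·Z^k in F becomes c·x^i·y^j·1^k = c·x^i·y^j.
Substituting Z = 1: F(X, Y, 1) = 2*x**3 + x**2*y + 2*x**2 + 2*x*y + x - y**3 + y**2 - 2*y + 3.
Note: deg(f) ≤ deg(F) = 3; strict inequality happens when F is divisible by Z (lost terms).


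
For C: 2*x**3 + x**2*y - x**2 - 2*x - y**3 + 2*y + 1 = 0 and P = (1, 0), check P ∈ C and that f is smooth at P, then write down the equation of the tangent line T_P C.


Tangent line at P: 2*x + 3*y - 2 = 0.

Step 1: f(1, 0) = 0, so P lies on C.
Step 2: partial derivatives
  f_x(x, y) = 6*x**2 + 2*x*y - 2*x - 2, f_y(x, y) = x**2 - 3*y**2 + 2.
  f_x(P) = 2, f_y(P) = 3 (gradient nonzero, so P is smooth).
Step 3: tangent line at P: 2·(x − 1) + 3·(y − 0) = 0.
Expanding: 2*x + 3*y - 2 = 0.


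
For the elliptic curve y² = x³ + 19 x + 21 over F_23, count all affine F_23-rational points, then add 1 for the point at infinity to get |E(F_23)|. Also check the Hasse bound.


Affine points = {(1, 8), (1, 15), (3, 6), (3, 17), (4, 0), (6, 11), (6, 12), (8, 8), (8, 15), (9, 1), (9, 22), (13, 2), (13, 21), (14, 8), (14, 15), (15, 1), (15, 22), (17, 6), (17, 17), (18, 10), (18, 13), (20, 11), (20, 12), (22, 1), (22, 22)}; affine count = 25; |E(F_23)| = 26.

Discriminant check: Δ ∝ 4a³ + 27b² = 4·19³ + 27·21² = 4·6859 + 27·441 ≡ 13 (mod 23). Nonzero ⇒ E is nonsingular.
For each x ∈ F_23, compute rhs = x³ + 19·x + 21 mod 23, then count y ∈ F_23 with y² ≡ rhs.
  x = 0: rhs = 21, matching y values: none (0 points).
  x = 1: rhs = 18, matching y values: 8, 15 (2 points).
  x = 2: rhs = 21, matching y values: none (0 points).
  x = 3: rhs = 13, matching y values: 6, 17 (2 points).
  x = 4: rhs = 0, matching y values: 0 (1 points).
  x = 5: rhs = 11, matching y values: none (0 points).
  x = 6: rhs = 6, matching y values: 11, 12 (2 points).
  x = 7: rhs = 14, matching y values: none (0 points).
  x = 8: rhs = 18, matching y values: 8, 15 (2 points).
  x = 9: rhs = 1, matching y values: 1, 22 (2 points).
  x = 10: rhs = 15, matching y values: none (0 points).
  x = 11: rhs = 20, matching y values: none (0 points).
  x = 12: rhs = 22, matching y values: none (0 points).
  x = 13: rhs = 4, matching y values: 2, 21 (2 points).
  x = 14: rhs = 18, matching y values: 8, 15 (2 points).
  x = 15: rhs = 1, matching y values: 1, 22 (2 points).
  x = 16: rhs = 5, matching y values: none (0 points).
  x = 17: rhs = 13, matching y values: 6, 17 (2 points).
  x = 18: rhs = 8, matching y values: 10, 13 (2 points).
  x = 19: rhs = 19, matching y values: none (0 points).
  x = 20: rhs = 6, matching y values: 11, 12 (2 points).
  x = 21: rhs = 21, matching y values: none (0 points).
  x = 22: rhs = 1, matching y values: 1, 22 (2 points).
Total affine count: 25.
Full point count |E(F_23)| = 25 + 1 = 26.
Hasse bound: |26 − (23+1)| = |2| = 2 ≤ 2√23 ≈ 9.5917 ✓.


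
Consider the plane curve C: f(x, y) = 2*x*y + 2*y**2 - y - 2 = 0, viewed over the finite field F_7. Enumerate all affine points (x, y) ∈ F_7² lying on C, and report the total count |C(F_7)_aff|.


Affine F_7-points: {(2, 4), (2, 5), (4, 1), (4, 6), (6, 2), (6, 3)}; count = 6.

For each of the 49 pairs (x, y) ∈ F_7², evaluate f(x, y) mod 7. Record the zeros.
  x = 0: [0↦5, 1↦6, 2↦4, 3↦6, 4↦5, 5↦1, 6↦1]  zeros at y ∈ ∅
  x = 1: [0↦5, 1↦1, 2↦1, 3↦5, 4↦6, 5↦4, 6↦6]  zeros at y ∈ ∅
  x = 2: [0↦5, 1↦3, 2↦5, 3↦4, 4↦0, 5↦0, 6↦4]  zeros at y ∈ {4, 5}
  x = 3: [0↦5, 1↦5, 2↦2, 3↦3, 4↦1, 5↦3, 6↦2]  zeros at y ∈ ∅
  x = 4: [0↦5, 1↦0, 2↦6, 3↦2, 4↦2, 5↦6, 6↦0]  zeros at y ∈ {1, 6}
  x = 5: [0↦5, 1↦2, 2↦3, 3↦1, 4↦3, 5↦2, 6↦5]  zeros at y ∈ ∅
  x = 6: [0↦5, 1↦4, 2↦0, 3↦0, 4↦4, 5↦5, 6↦3]  zeros at y ∈ {2, 3}
Collecting zeros: affine points = {(2, 4), (2, 5), (4, 1), (4, 6), (6, 2), (6, 3)}.
Total count |C(F_7)_aff| = 6.


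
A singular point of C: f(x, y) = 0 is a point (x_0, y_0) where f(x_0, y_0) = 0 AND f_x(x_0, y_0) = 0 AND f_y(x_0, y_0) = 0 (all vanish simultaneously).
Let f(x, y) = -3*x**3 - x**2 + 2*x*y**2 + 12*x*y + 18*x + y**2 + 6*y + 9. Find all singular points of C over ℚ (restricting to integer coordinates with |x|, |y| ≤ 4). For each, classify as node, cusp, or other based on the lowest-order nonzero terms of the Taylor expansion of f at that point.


Singular points: {(0, -3)}; classification: node.

Compute partial derivatives:
  f_x = -9*x**2 - 2*x + 2*y**2 + 12*y + 18.
  f_y = 4*x*y + 12*x + 2*y + 6.
Scan x_0 ∈ {−4, ..., 4}. For each x_0, f_y(x_0, y) is a polynomial in y; find its integer roots y ∈ {−4, ..., 4}, then test f_x and f at those candidates.
  x = -4: f_y(-4, y) = -14*y - 42; vanishes at y ∈ {-3}. (-4, -3): f_x = -136 ≠ 0.
  x = -3: f_y(-3, y) = -10*y - 30; vanishes at y ∈ {-3}. (-3, -3): f_x = -75 ≠ 0.
  x = -2: f_y(-2, y) = -6*y - 18; vanishes at y ∈ {-3}. (-2, -3): f_x = -32 ≠ 0.
  x = -1: f_y(-1, y) = -2*y - 6; vanishes at y ∈ {-3}. (-1, -3): f_x = -7 ≠ 0.
  x = 0: f_y(0, y) = 2*y + 6; vanishes at y ∈ {-3}. (0, -3): f_x = 0, f = 0 — SINGULAR.
  x = 1: f_y(1, y) = 6*y + 18; vanishes at y ∈ {-3}. (1, -3): f_x = -11 ≠ 0.
  x = 2: f_y(2, y) = 10*y + 30; vanishes at y ∈ {-3}. (2, -3): f_x = -40 ≠ 0.
  x = 3: f_y(3, y) = 14*y + 42; vanishes at y ∈ {-3}. (3, -3): f_x = -87 ≠ 0.
  x = 4: f_y(4, y) = 18*y + 54; vanishes at y ∈ {-3}. (4, -3): f_x = -152 ≠ 0.
Only singular point on the grid: (0, -3).
Classify: substitute x = 0 + u, y = -3 + v and expand: f = -3*u**3 - u**2 + 2*u*v**2 + v**2.
No constant or linear terms (consistent with a singular point). Quadratic part: -u**2 + v**2. Cubic part: -3*u**3 + 2*u*v**2.
The quadratic part v**2 - u**2 = (v − u)(v + u) splits into two distinct linear factors, so there are two distinct tangent lines y − -3 = ±(x − 0) — this is a node (ordinary double point).
Classification: node.


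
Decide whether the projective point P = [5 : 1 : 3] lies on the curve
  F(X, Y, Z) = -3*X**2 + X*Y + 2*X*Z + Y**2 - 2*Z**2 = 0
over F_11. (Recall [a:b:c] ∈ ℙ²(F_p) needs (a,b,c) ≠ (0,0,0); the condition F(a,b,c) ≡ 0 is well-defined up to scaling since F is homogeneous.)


F(5,1,3) ≡ 9 (mod 11); P is NOT on the curve.

Evaluate F(5, 1, 3) term-by-term (mod 11).
  -3*X**2 ↦ -3·25·1·1 = -75
  X*Y ↦ 1·5·1·1 = 5
  2*X*Z ↦ 2·5·1·3 = 30
  Y**2 ↦ 1·1·1·1 = 1
  -2*Z**2 ↦ -2·1·1·9 = -18
Sum: F(5, 1, 3) = (-75) + (5) + (30) + (1) + (-18) = -57.
Reducing mod 11: -57 ≡ 9 (mod 11).
Since F(a, b, c) ≡ 9 ≠ 0 (mod 11), P does NOT lie on the curve.


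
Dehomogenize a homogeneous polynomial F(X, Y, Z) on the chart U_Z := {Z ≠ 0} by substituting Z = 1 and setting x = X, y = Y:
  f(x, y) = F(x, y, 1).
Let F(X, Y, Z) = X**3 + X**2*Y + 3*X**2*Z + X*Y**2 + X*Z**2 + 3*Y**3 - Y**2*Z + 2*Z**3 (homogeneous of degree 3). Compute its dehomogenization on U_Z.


f(x, y) = x**3 + x**2*y + 3*x**2 + x*y**2 + x + 3*y**3 - y**2 + 2

On U_Z we set Z = 1. Each monomial c·X^i·Y^j·Z^k in F becomes c·x^i·y^j·1^k = c·x^i·y^j.
Substituting Z = 1: F(X, Y, 1) = x**3 + x**2*y + 3*x**2 + x*y**2 + x + 3*y**3 - y**2 + 2.
Note: deg(f) ≤ deg(F) = 3; strict inequality happens when F is divisible by Z (lost terms).


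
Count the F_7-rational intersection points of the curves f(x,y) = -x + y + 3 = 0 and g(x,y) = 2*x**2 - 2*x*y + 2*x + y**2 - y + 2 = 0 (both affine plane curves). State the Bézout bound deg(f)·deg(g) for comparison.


Common zeros: {(0, 4), (6, 3)}; count = 2; Bézout bound = 2.

deg(f) = 1, deg(g) = 2, so Bézout bound = 2.
Scan x ∈ F_7. For each x, list the y ∈ F_7 with f(x, y) ≡ 0 and those with g(x, y) ≡ 0 (mod 7); the common zeros in that column are the intersection.
  x = 0: f ≡ 0 at y ∈ {4}; g ≡ 0 at y ∈ {4}; common: {4}.
  x = 1: f ≡ 0 at y ∈ {5}; g ≡ 0 at y ∈ ∅; common: ∅.
  x = 2: f ≡ 0 at y ∈ {6}; g ≡ 0 at y ∈ {0, 5}; common: ∅.
  x = 3: f ≡ 0 at y ∈ {0}; g ≡ 0 at y ∈ {3, 4}; common: ∅.
  x = 4: f ≡ 0 at y ∈ {1}; g ≡ 0 at y ∈ {0, 2}; common: ∅.
  x = 5: f ≡ 0 at y ∈ {2}; g ≡ 0 at y ∈ ∅; common: ∅.
  x = 6: f ≡ 0 at y ∈ {3}; g ≡ 0 at y ∈ {3}; common: {3}.
Collecting: common zeros = {(0, 4), (6, 3)}, so the count is 2.
Comparison with the Bézout bound: 2 ≤ 2 = deg(f)·deg(g), as expected for curves with no common component (the bound is attained).


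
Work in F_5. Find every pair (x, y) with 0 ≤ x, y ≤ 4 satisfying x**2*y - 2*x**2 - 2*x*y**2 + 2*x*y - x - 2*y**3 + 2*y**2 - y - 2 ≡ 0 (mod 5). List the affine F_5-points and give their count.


Affine F_5-points: {(1, 0), (1, 1), (1, 4), (3, 1), (4, 4)}; count = 5.

For each of the 25 pairs (x, y) ∈ F_5², evaluate f(x, y) mod 5. Record the zeros.
  x = 0: [0↦3, 1↦2, 2↦3, 3↦4, 4↦3]  zeros at y ∈ ∅
  x = 1: [0↦0, 1↦0, 2↦3, 3↦2, 4↦0]  zeros at y ∈ {0, 1, 4}
  x = 2: [0↦3, 1↦1, 2↦3, 3↦2, 4↦1]  zeros at y ∈ ∅
  x = 3: [0↦2, 1↦0, 2↦3, 3↦4, 4↦1]  zeros at y ∈ {1}
  x = 4: [0↦2, 1↦2, 2↦3, 3↦3, 4↦0]  zeros at y ∈ {4}
Collecting zeros: affine points = {(1, 0), (1, 1), (1, 4), (3, 1), (4, 4)}.
Total count |C(F_5)_aff| = 5.


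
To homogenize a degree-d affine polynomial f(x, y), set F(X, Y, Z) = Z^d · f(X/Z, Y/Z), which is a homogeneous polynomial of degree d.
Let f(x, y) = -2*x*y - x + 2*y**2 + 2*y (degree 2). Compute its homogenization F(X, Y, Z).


F(X, Y, Z) = -2*X*Y - X*Z + 2*Y**2 + 2*Y*Z

deg(f) = 2.
Substitute x = X/Z, y = Y/Z into f, then multiply by Z^2.
  monomial -2·x^1·y^1 ↦ -2·X^1·Y^1·Z^0.
  monomial -1·x^1·y^0 ↦ -1·X^1·Y^0·Z^1.
  monomial 2·x^0·y^2 ↦ 2·X^0·Y^2·Z^0.
  monomial 2·x^0·y^1 ↦ 2·X^0·Y^1·Z^1.
Collecting: F(X, Y, Z) = -2*X*Y - X*Z + 2*Y**2 + 2*Y*Z.


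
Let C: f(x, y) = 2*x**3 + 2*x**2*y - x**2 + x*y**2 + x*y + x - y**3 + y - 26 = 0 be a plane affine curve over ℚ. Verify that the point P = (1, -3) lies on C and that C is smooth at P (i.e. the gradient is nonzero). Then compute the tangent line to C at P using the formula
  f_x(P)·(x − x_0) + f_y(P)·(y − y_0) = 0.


Tangent line at P: -x - 29*y - 86 = 0.

Step 1: f(1, -3) = 0, so P lies on C.
Step 2: partial derivatives
  f_x(x, y) = 6*x**2 + 4*x*y - 2*x + y**2 + y + 1, f_y(x, y) = 2*x**2 + 2*x*y + x - 3*y**2 + 1.
  f_x(P) = -1, f_y(P) = -29 (gradient nonzero, so P is smooth).
Step 3: tangent line at P: -1·(x − 1) + -29·(y − -3) = 0.
Expanding: -x - 29*y - 86 = 0.


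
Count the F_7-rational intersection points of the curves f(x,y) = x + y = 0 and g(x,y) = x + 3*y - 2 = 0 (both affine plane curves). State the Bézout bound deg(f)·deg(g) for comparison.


Common zeros: {(6, 1)}; count = 1; Bézout bound = 1.

deg(f) = 1, deg(g) = 1, so Bézout bound = 1.
Scan x ∈ F_7. For each x, list the y ∈ F_7 with f(x, y) ≡ 0 and those with g(x, y) ≡ 0 (mod 7); the common zeros in that column are the intersection.
  x = 0: f ≡ 0 at y ∈ {0}; g ≡ 0 at y ∈ {3}; common: ∅.
  x = 1: f ≡ 0 at y ∈ {6}; g ≡ 0 at y ∈ {5}; common: ∅.
  x = 2: f ≡ 0 at y ∈ {5}; g ≡ 0 at y ∈ {0}; common: ∅.
  x = 3: f ≡ 0 at y ∈ {4}; g ≡ 0 at y ∈ {2}; common: ∅.
  x = 4: f ≡ 0 at y ∈ {3}; g ≡ 0 at y ∈ {4}; common: ∅.
  x = 5: f ≡ 0 at y ∈ {2}; g ≡ 0 at y ∈ {6}; common: ∅.
  x = 6: f ≡ 0 at y ∈ {1}; g ≡ 0 at y ∈ {1}; common: {1}.
Collecting: common zeros = {(6, 1)}, so the count is 1.
Comparison with the Bézout bound: 1 ≤ 1 = deg(f)·deg(g), as expected for curves with no common component (the bound is attained).


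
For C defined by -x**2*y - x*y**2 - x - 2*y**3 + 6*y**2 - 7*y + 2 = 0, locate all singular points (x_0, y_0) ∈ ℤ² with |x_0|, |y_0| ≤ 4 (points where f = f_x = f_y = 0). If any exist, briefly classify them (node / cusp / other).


Singular points: {(-1, 1)}; classification: node.

Compute partial derivatives:
  f_x = -2*x*y - y**2 - 1.
  f_y = -x**2 - 2*x*y - 6*y**2 + 12*y - 7.
Scan x_0 ∈ {−4, ..., 4}. For each x_0, f_y(x_0, y) is a polynomial in y; find its integer roots y ∈ {−4, ..., 4}, then test f_x and f at those candidates.
  x = -4: f_y(-4, y) = -6*y**2 + 20*y - 23; no integer root y with |y| ≤ 4.
  x = -3: f_y(-3, y) = -6*y**2 + 18*y - 16; no integer root y with |y| ≤ 4.
  x = -2: f_y(-2, y) = -6*y**2 + 16*y - 11; no integer root y with |y| ≤ 4.
  x = -1: f_y(-1, y) = -6*y**2 + 14*y - 8; vanishes at y ∈ {1}. (-1, 1): f_x = 0, f = 0 — SINGULAR.
  x = 0: f_y(0, y) = -6*y**2 + 12*y - 7; no integer root y with |y| ≤ 4.
  x = 1: f_y(1, y) = -6*y**2 + 10*y - 8; no integer root y with |y| ≤ 4.
  x = 2: f_y(2, y) = -6*y**2 + 8*y - 11; no integer root y with |y| ≤ 4.
  x = 3: f_y(3, y) = -6*y**2 + 6*y - 16; no integer root y with |y| ≤ 4.
  x = 4: f_y(4, y) = -6*y**2 + 4*y - 23; no integer root y with |y| ≤ 4.
Only singular point on the grid: (-1, 1).
Classify: substitute x = -1 + u, y = 1 + v and expand: f = -u**2*v - u**2 - u*v**2 - 2*v**3 + v**2.
No constant or linear terms (consistent with a singular point). Quadratic part: -u**2 + v**2. Cubic part: -u**2*v - u*v**2 - 2*v**3.
The quadratic part v**2 - u**2 = (v − u)(v + u) splits into two distinct linear factors, so there are two distinct tangent lines y − 1 = ±(x − -1) — this is a node (ordinary double point).
Classification: node.


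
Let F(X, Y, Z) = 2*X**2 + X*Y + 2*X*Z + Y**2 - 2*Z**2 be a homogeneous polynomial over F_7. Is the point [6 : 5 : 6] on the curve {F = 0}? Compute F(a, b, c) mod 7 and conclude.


F(6,5,6) ≡ 1 (mod 7); P is NOT on the curve.

Evaluate F(6, 5, 6) term-by-term (mod 7).
  2*X**2 ↦ 2·36·1·1 = 72
  X*Y ↦ 1·6·5·1 = 30
  2*X*Z ↦ 2·6·1·6 = 72
  Y**2 ↦ 1·1·25·1 = 25
  -2*Z**2 ↦ -2·1·1·36 = -72
Sum: F(6, 5, 6) = (72) + (30) + (72) + (25) + (-72) = 127.
Reducing mod 7: 127 ≡ 1 (mod 7).
Since F(a, b, c) ≡ 1 ≠ 0 (mod 7), P does NOT lie on the curve.


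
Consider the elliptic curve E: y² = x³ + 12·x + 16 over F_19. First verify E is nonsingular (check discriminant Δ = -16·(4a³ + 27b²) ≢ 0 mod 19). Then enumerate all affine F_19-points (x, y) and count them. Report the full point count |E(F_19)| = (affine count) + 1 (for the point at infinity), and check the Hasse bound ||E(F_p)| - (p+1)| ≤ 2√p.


Affine points = {(0, 4), (0, 15), (5, 7), (5, 12), (6, 0), (7, 5), (7, 14), (8, 4), (8, 15), (9, 6), (9, 13), (11, 4), (11, 15), (12, 8), (12, 11)}; affine count = 15; |E(F_19)| = 16.

Discriminant check: Δ ∝ 4a³ + 27b² = 4·12³ + 27·16² = 4·1728 + 27·256 ≡ 11 (mod 19). Nonzero ⇒ E is nonsingular.
For each x ∈ F_19, compute rhs = x³ + 12·x + 16 mod 19, then count y ∈ F_19 with y² ≡ rhs.
  x = 0: rhs = 16, matching y values: 4, 15 (2 points).
  x = 1: rhs = 10, matching y values: none (0 points).
  x = 2: rhs = 10, matching y values: none (0 points).
  x = 3: rhs = 3, matching y values: none (0 points).
  x = 4: rhs = 14, matching y values: none (0 points).
  x = 5: rhs = 11, matching y values: 7, 12 (2 points).
  x = 6: rhs = 0, matching y values: 0 (1 points).
  x = 7: rhs = 6, matching y values: 5, 14 (2 points).
  x = 8: rhs = 16, matching y values: 4, 15 (2 points).
  x = 9: rhs = 17, matching y values: 6, 13 (2 points).
  x = 10: rhs = 15, matching y values: none (0 points).
  x = 11: rhs = 16, matching y values: 4, 15 (2 points).
  x = 12: rhs = 7, matching y values: 8, 11 (2 points).
  x = 13: rhs = 13, matching y values: none (0 points).
  x = 14: rhs = 2, matching y values: none (0 points).
  x = 15: rhs = 18, matching y values: none (0 points).
  x = 16: rhs = 10, matching y values: none (0 points).
  x = 17: rhs = 3, matching y values: none (0 points).
  x = 18: rhs = 3, matching y values: none (0 points).
Total affine count: 15.
Full point count |E(F_19)| = 15 + 1 = 16.
Hasse bound: |16 − (19+1)| = |-4| = 4 ≤ 2√19 ≈ 8.7178 ✓.


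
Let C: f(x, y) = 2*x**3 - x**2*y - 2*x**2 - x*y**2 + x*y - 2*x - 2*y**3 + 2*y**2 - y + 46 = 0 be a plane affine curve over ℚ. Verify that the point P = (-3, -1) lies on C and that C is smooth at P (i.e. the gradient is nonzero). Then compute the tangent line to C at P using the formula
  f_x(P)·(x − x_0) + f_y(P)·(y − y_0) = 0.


Tangent line at P: 56*x - 29*y + 139 = 0.

Step 1: f(-3, -1) = 0, so P lies on C.
Step 2: partial derivatives
  f_x(x, y) = 6*x**2 - 2*x*y - 4*x - y**2 + y - 2, f_y(x, y) = -x**2 - 2*x*y + x - 6*y**2 + 4*y - 1.
  f_x(P) = 56, f_y(P) = -29 (gradient nonzero, so P is smooth).
Step 3: tangent line at P: 56·(x − -3) + -29·(y − -1) = 0.
Expanding: 56*x - 29*y + 139 = 0.


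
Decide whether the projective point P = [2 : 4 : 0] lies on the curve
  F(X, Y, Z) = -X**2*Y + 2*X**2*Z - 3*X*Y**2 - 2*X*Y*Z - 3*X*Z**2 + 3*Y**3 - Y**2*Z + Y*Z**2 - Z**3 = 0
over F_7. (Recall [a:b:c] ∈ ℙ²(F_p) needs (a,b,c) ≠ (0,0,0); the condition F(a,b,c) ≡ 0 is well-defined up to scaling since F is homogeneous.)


F(2,4,0) ≡ 3 (mod 7); P is NOT on the curve.

Evaluate F(2, 4, 0) term-by-term (mod 7).
  -X**2*Y ↦ -1·4·4·1 = -16
  2*X**2*Z ↦ 2·4·1·0 = 0
  -3*X*Y**2 ↦ -3·2·16·1 = -96
  -2*X*Y*Z ↦ -2·2·4·0 = 0
  -3*X*Z**2 ↦ -3·2·1·0 = 0
  3*Y**3 ↦ 3·1·64·1 = 192
  -Y**2*Z ↦ -1·1·16·0 = 0
  Y*Z**2 ↦ 1·1·4·0 = 0
  -Z**3 ↦ -1·1·1·0 = 0
Sum: F(2, 4, 0) = (-16) + (0) + (-96) + (0) + (0) + (192) + (0) + (0) + (0) = 80.
Reducing mod 7: 80 ≡ 3 (mod 7).
Since F(a, b, c) ≡ 3 ≠ 0 (mod 7), P does NOT lie on the curve.


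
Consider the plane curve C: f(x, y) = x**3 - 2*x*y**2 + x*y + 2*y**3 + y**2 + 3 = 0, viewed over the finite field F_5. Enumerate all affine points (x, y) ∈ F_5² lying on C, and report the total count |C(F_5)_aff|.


Affine F_5-points: {(1, 4), (3, 0), (3, 1), (3, 4), (4, 3)}; count = 5.

For each of the 25 pairs (x, y) ∈ F_5², evaluate f(x, y) mod 5. Record the zeros.
  x = 0: [0↦3, 1↦1, 2↦3, 3↦1, 4↦2]  zeros at y ∈ ∅
  x = 1: [0↦4, 1↦1, 2↦3, 3↦2, 4↦0]  zeros at y ∈ {4}
  x = 2: [0↦1, 1↦2, 2↦4, 3↦4, 4↦4]  zeros at y ∈ ∅
  x = 3: [0↦0, 1↦0, 2↦2, 3↦3, 4↦0]  zeros at y ∈ {0, 1, 4}
  x = 4: [0↦2, 1↦1, 2↦3, 3↦0, 4↦4]  zeros at y ∈ {3}
Collecting zeros: affine points = {(1, 4), (3, 0), (3, 1), (3, 4), (4, 3)}.
Total count |C(F_5)_aff| = 5.


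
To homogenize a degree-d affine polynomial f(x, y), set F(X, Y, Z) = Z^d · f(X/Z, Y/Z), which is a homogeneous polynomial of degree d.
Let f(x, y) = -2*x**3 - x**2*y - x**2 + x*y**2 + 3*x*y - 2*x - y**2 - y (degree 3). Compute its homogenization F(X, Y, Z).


F(X, Y, Z) = -2*X**3 - X**2*Y - X**2*Z + X*Y**2 + 3*X*Y*Z - 2*X*Z**2 - Y**2*Z - Y*Z**2

deg(f) = 3.
Substitute x = X/Z, y = Y/Z into f, then multiply by Z^3.
  monomial -2·x^3·y^0 ↦ -2·X^3·Y^0·Z^0.
  monomial -1·x^2·y^1 ↦ -1·X^2·Y^1·Z^0.
  monomial -1·x^2·y^0 ↦ -1·X^2·Y^0·Z^1.
  monomial 1·x^1·y^2 ↦ 1·X^1·Y^2·Z^0.
  monomial 3·x^1·y^1 ↦ 3·X^1·Y^1·Z^1.
  monomial -2·x^1·y^0 ↦ -2·X^1·Y^0·Z^2.
  monomial -1·x^0·y^2 ↦ -1·X^0·Y^2·Z^1.
  monomial -1·x^0·y^1 ↦ -1·X^0·Y^1·Z^2.
Collecting: F(X, Y, Z) = -2*X**3 - X**2*Y - X**2*Z + X*Y**2 + 3*X*Y*Z - 2*X*Z**2 - Y**2*Z - Y*Z**2.


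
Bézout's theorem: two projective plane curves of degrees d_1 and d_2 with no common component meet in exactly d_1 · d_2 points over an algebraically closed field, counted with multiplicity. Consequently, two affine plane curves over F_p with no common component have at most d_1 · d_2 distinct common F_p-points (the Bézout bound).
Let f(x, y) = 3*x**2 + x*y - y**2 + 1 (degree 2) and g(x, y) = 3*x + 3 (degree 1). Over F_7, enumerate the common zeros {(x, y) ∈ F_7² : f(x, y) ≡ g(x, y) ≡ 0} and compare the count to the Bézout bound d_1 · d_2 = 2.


Common zeros: ∅; count = 0; Bézout bound = 2.

deg(f) = 2, deg(g) = 1, so Bézout bound = 2.
Scan x ∈ F_7. For each x, list the y ∈ F_7 with f(x, y) ≡ 0 and those with g(x, y) ≡ 0 (mod 7); the common zeros in that column are the intersection.
  x = 0: f ≡ 0 at y ∈ {1, 6}; g ≡ 0 at y ∈ ∅; common: ∅.
  x = 1: f ≡ 0 at y ∈ ∅; g ≡ 0 at y ∈ ∅; common: ∅.
  x = 2: f ≡ 0 at y ∈ {1}; g ≡ 0 at y ∈ ∅; common: ∅.
  x = 3: f ≡ 0 at y ∈ {0, 3}; g ≡ 0 at y ∈ ∅; common: ∅.
  x = 4: f ≡ 0 at y ∈ {0, 4}; g ≡ 0 at y ∈ ∅; common: ∅.
  x = 5: f ≡ 0 at y ∈ {6}; g ≡ 0 at y ∈ ∅; common: ∅.
  x = 6: f ≡ 0 at y ∈ ∅; g ≡ 0 at y ∈ {0, 1, 2, 3, 4, 5, 6}; common: ∅.
Collecting: common zeros = ∅, so the count is 0.
Comparison with the Bézout bound: 0 ≤ 2 = deg(f)·deg(g), as expected for curves with no common component (the affine F_7-count falls short of the bound because intersections may lie at infinity, over extension fields, or carry multiplicity).


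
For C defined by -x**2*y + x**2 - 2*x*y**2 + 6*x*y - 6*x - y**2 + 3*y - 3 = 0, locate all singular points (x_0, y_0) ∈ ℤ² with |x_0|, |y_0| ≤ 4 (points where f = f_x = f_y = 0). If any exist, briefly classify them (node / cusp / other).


Singular points: {(-1, 2)}; classification: node.

Compute partial derivatives:
  f_x = -2*x*y + 2*x - 2*y**2 + 6*y - 6.
  f_y = -x**2 - 4*x*y + 6*x - 2*y + 3.
Scan x_0 ∈ {−4, ..., 4}. For each x_0, f_y(x_0, y) is a polynomial in y; find its integer roots y ∈ {−4, ..., 4}, then test f_x and f at those candidates.
  x = -4: f_y(-4, y) = 14*y - 37; no integer root y with |y| ≤ 4.
  x = -3: f_y(-3, y) = 10*y - 24; no integer root y with |y| ≤ 4.
  x = -2: f_y(-2, y) = 6*y - 13; no integer root y with |y| ≤ 4.
  x = -1: f_y(-1, y) = 2*y - 4; vanishes at y ∈ {2}. (-1, 2): f_x = 0, f = 0 — SINGULAR.
  x = 0: f_y(0, y) = 3 - 2*y; no integer root y with |y| ≤ 4.
  x = 1: f_y(1, y) = 8 - 6*y; no integer root y with |y| ≤ 4.
  x = 2: f_y(2, y) = 11 - 10*y; no integer root y with |y| ≤ 4.
  x = 3: f_y(3, y) = 12 - 14*y; no integer root y with |y| ≤ 4.
  x = 4: f_y(4, y) = 11 - 18*y; no integer root y with |y| ≤ 4.
Only singular point on the grid: (-1, 2).
Classify: substitute x = -1 + u, y = 2 + v and expand: f = -u**2*v - u**2 - 2*u*v**2 + v**2.
No constant or linear terms (consistent with a singular point). Quadratic part: -u**2 + v**2. Cubic part: -u**2*v - 2*u*v**2.
The quadratic part v**2 - u**2 = (v − u)(v + u) splits into two distinct linear factors, so there are two distinct tangent lines y − 2 = ±(x − -1) — this is a node (ordinary double point).
Classification: node.


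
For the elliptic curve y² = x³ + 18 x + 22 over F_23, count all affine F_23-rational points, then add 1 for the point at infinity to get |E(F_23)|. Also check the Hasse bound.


Affine points = {(1, 8), (1, 15), (6, 1), (6, 22), (7, 10), (7, 13), (9, 4), (9, 19), (10, 11), (10, 12), (16, 6), (16, 17), (19, 1), (19, 22), (21, 1), (21, 22), (22, 7), (22, 16)}; affine count = 18; |E(F_23)| = 19.

Discriminant check: Δ ∝ 4a³ + 27b² = 4·18³ + 27·22² = 4·5832 + 27·484 ≡ 10 (mod 23). Nonzero ⇒ E is nonsingular.
For each x ∈ F_23, compute rhs = x³ + 18·x + 22 mod 23, then count y ∈ F_23 with y² ≡ rhs.
  x = 0: rhs = 22, matching y values: none (0 points).
  x = 1: rhs = 18, matching y values: 8, 15 (2 points).
  x = 2: rhs = 20, matching y values: none (0 points).
  x = 3: rhs = 11, matching y values: none (0 points).
  x = 4: rhs = 20, matching y values: none (0 points).
  x = 5: rhs = 7, matching y values: none (0 points).
  x = 6: rhs = 1, matching y values: 1, 22 (2 points).
  x = 7: rhs = 8, matching y values: 10, 13 (2 points).
  x = 8: rhs = 11, matching y values: none (0 points).
  x = 9: rhs = 16, matching y values: 4, 19 (2 points).
  x = 10: rhs = 6, matching y values: 11, 12 (2 points).
  x = 11: rhs = 10, matching y values: none (0 points).
  x = 12: rhs = 11, matching y values: none (0 points).
  x = 13: rhs = 15, matching y values: none (0 points).
  x = 14: rhs = 5, matching y values: none (0 points).
  x = 15: rhs = 10, matching y values: none (0 points).
  x = 16: rhs = 13, matching y values: 6, 17 (2 points).
  x = 17: rhs = 20, matching y values: none (0 points).
  x = 18: rhs = 14, matching y values: none (0 points).
  x = 19: rhs = 1, matching y values: 1, 22 (2 points).
  x = 20: rhs = 10, matching y values: none (0 points).
  x = 21: rhs = 1, matching y values: 1, 22 (2 points).
  x = 22: rhs = 3, matching y values: 7, 16 (2 points).
Total affine count: 18.
Full point count |E(F_23)| = 18 + 1 = 19.
Hasse bound: |19 − (23+1)| = |-5| = 5 ≤ 2√23 ≈ 9.5917 ✓.


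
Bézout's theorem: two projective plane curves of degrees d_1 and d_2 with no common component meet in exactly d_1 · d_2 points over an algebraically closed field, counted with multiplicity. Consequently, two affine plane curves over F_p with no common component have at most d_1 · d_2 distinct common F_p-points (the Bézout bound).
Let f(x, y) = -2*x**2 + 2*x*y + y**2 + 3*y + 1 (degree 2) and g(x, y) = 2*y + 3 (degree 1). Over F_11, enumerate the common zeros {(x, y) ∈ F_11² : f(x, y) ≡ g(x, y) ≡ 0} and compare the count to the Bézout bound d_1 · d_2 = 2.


Common zeros: ∅; count = 0; Bézout bound = 2.

deg(f) = 2, deg(g) = 1, so Bézout bound = 2.
Scan x ∈ F_11. For each x, list the y ∈ F_11 with f(x, y) ≡ 0 and those with g(x, y) ≡ 0 (mod 11); the common zeros in that column are the intersection.
  x = 0: f ≡ 0 at y ∈ {2, 6}; g ≡ 0 at y ∈ {4}; common: ∅.
  x = 1: f ≡ 0 at y ∈ ∅; g ≡ 0 at y ∈ {4}; common: ∅.
  x = 2: f ≡ 0 at y ∈ {2}; g ≡ 0 at y ∈ {4}; common: ∅.
  x = 3: f ≡ 0 at y ∈ ∅; g ≡ 0 at y ∈ {4}; common: ∅.
  x = 4: f ≡ 0 at y ∈ {3, 8}; g ≡ 0 at y ∈ {4}; common: ∅.
  x = 5: f ≡ 0 at y ∈ ∅; g ≡ 0 at y ∈ {4}; common: ∅.
  x = 6: f ≡ 0 at y ∈ {1, 6}; g ≡ 0 at y ∈ {4}; common: ∅.
  x = 7: f ≡ 0 at y ∈ ∅; g ≡ 0 at y ∈ {4}; common: ∅.
  x = 8: f ≡ 0 at y ∈ {7}; g ≡ 0 at y ∈ {4}; common: ∅.
  x = 9: f ≡ 0 at y ∈ ∅; g ≡ 0 at y ∈ {4}; common: ∅.
  x = 10: f ≡ 0 at y ∈ {3, 7}; g ≡ 0 at y ∈ {4}; common: ∅.
Collecting: common zeros = ∅, so the count is 0.
Comparison with the Bézout bound: 0 ≤ 2 = deg(f)·deg(g), as expected for curves with no common component (the affine F_11-count falls short of the bound because intersections may lie at infinity, over extension fields, or carry multiplicity).


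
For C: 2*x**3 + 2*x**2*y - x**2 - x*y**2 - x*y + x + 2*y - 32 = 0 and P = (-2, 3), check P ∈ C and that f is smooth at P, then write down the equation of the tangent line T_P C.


Tangent line at P: -7*x + 24*y - 86 = 0.

Step 1: f(-2, 3) = 0, so P lies on C.
Step 2: partial derivatives
  f_x(x, y) = 6*x**2 + 4*x*y - 2*x - y**2 - y + 1, f_y(x, y) = 2*x**2 - 2*x*y - x + 2.
  f_x(P) = -7, f_y(P) = 24 (gradient nonzero, so P is smooth).
Step 3: tangent line at P: -7·(x − -2) + 24·(y − 3) = 0.
Expanding: -7*x + 24*y - 86 = 0.


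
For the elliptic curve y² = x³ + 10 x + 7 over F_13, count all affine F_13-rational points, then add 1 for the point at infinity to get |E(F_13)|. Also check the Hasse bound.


Affine points = {(2, 3), (2, 10), (3, 5), (3, 8), (5, 0), (6, 6), (6, 7), (7, 2), (7, 11), (8, 1), (8, 12), (12, 3), (12, 10)}; affine count = 13; |E(F_13)| = 14.

Discriminant check: Δ ∝ 4a³ + 27b² = 4·10³ + 27·7² = 4·1000 + 27·49 ≡ 6 (mod 13). Nonzero ⇒ E is nonsingular.
For each x ∈ F_13, compute rhs = x³ + 10·x + 7 mod 13, then count y ∈ F_13 with y² ≡ rhs.
  x = 0: rhs = 7, matching y values: none (0 points).
  x = 1: rhs = 5, matching y values: none (0 points).
  x = 2: rhs = 9, matching y values: 3, 10 (2 points).
  x = 3: rhs = 12, matching y values: 5, 8 (2 points).
  x = 4: rhs = 7, matching y values: none (0 points).
  x = 5: rhs = 0, matching y values: 0 (1 points).
  x = 6: rhs = 10, matching y values: 6, 7 (2 points).
  x = 7: rhs = 4, matching y values: 2, 11 (2 points).
  x = 8: rhs = 1, matching y values: 1, 12 (2 points).
  x = 9: rhs = 7, matching y values: none (0 points).
  x = 10: rhs = 2, matching y values: none (0 points).
  x = 11: rhs = 5, matching y values: none (0 points).
  x = 12: rhs = 9, matching y values: 3, 10 (2 points).
Total affine count: 13.
Full point count |E(F_13)| = 13 + 1 = 14.
Hasse bound: |14 − (13+1)| = |0| = 0 ≤ 2√13 ≈ 7.2111 ✓.


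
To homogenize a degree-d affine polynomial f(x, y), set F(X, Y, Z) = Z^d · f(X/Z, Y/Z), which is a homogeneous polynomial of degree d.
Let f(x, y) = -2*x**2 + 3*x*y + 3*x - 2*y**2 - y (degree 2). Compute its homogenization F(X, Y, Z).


F(X, Y, Z) = -2*X**2 + 3*X*Y + 3*X*Z - 2*Y**2 - Y*Z

deg(f) = 2.
Substitute x = X/Z, y = Y/Z into f, then multiply by Z^2.
  monomial -2·x^2·y^0 ↦ -2·X^2·Y^0·Z^0.
  monomial 3·x^1·y^1 ↦ 3·X^1·Y^1·Z^0.
  monomial 3·x^1·y^0 ↦ 3·X^1·Y^0·Z^1.
  monomial -2·x^0·y^2 ↦ -2·X^0·Y^2·Z^0.
  monomial -1·x^0·y^1 ↦ -1·X^0·Y^1·Z^1.
Collecting: F(X, Y, Z) = -2*X**2 + 3*X*Y + 3*X*Z - 2*Y**2 - Y*Z.


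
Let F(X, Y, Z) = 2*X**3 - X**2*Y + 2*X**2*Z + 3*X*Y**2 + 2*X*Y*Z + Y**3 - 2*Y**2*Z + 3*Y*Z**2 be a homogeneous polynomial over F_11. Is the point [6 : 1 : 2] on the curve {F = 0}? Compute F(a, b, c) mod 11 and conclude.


F(6,1,2) ≡ 8 (mod 11); P is NOT on the curve.

Evaluate F(6, 1, 2) term-by-term (mod 11).
  2*X**3 ↦ 2·216·1·1 = 432
  -X**2*Y ↦ -1·36·1·1 = -36
  2*X**2*Z ↦ 2·36·1·2 = 144
  3*X*Y**2 ↦ 3·6·1·1 = 18
  2*X*Y*Z ↦ 2·6·1·2 = 24
  Y**3 ↦ 1·1·1·1 = 1
  -2*Y**2*Z ↦ -2·1·1·2 = -4
  3*Y*Z**2 ↦ 3·1·1·4 = 12
Sum: F(6, 1, 2) = (432) + (-36) + (144) + (18) + (24) + (1) + (-4) + (12) = 591.
Reducing mod 11: 591 ≡ 8 (mod 11).
Since F(a, b, c) ≡ 8 ≠ 0 (mod 11), P does NOT lie on the curve.


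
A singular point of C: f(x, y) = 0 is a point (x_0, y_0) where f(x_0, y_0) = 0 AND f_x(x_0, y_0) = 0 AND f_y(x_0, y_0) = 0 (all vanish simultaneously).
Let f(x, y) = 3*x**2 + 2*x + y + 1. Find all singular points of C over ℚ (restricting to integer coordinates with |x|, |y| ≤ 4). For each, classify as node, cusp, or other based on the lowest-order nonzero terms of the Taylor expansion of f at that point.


No singular points in the scanned grid; C is smooth there.

Compute partial derivatives:
  f_x = 6*x + 2.
  f_y = 1.
f_y = 1 is a nonzero constant, so f_y never vanishes: no point (x, y) can satisfy f = f_x = f_y = 0. In particular no (x, y) ∈ {−4, ..., 4}² is singular; the curve is smooth.


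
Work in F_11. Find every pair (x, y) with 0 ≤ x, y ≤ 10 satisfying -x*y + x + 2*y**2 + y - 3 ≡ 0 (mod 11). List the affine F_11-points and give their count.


Affine F_11-points: {(0, 1), (0, 4), (1, 1), (1, 10), (2, 1), (2, 5), (3, 0), (3, 1), (4, 1), (4, 6), (5, 1), (6, 1), (6, 7), (7, 1), (7, 2), (8, 1), (8, 8), (9, 1), (9, 3), (10, 1), (10, 9)}; count = 21.

For each of the 121 pairs (x, y) ∈ F_11², evaluate f(x, y) mod 11. Record the zeros.
  x = 0: [0↦8, 1↦0, 2↦7, 3↦7, 4↦0, 5↦8, 6↦9, 7↦3, 8↦1, 9↦3, 10↦9]  zeros at y ∈ {1, 4}
  x = 1: [0↦9, 1↦0, 2↦6, 3↦5, 4↦8, 5↦4, 6↦4, 7↦8, 8↦5, 9↦6, 10↦0]  zeros at y ∈ {1, 10}
  x = 2: [0↦10, 1↦0, 2↦5, 3↦3, 4↦5, 5↦0, 6↦10, 7↦2, 8↦9, 9↦9, 10↦2]  zeros at y ∈ {1, 5}
  x = 3: [0↦0, 1↦0, 2↦4, 3↦1, 4↦2, 5↦7, 6↦5, 7↦7, 8↦2, 9↦1, 10↦4]  zeros at y ∈ {0, 1}
  x = 4: [0↦1, 1↦0, 2↦3, 3↦10, 4↦10, 5↦3, 6↦0, 7↦1, 8↦6, 9↦4, 10↦6]  zeros at y ∈ {1, 6}
  x = 5: [0↦2, 1↦0, 2↦2, 3↦8, 4↦7, 5↦10, 6↦6, 7↦6, 8↦10, 9↦7, 10↦8]  zeros at y ∈ {1}
  x = 6: [0↦3, 1↦0, 2↦1, 3↦6, 4↦4, 5↦6, 6↦1, 7↦0, 8↦3, 9↦10, 10↦10]  zeros at y ∈ {1, 7}
  x = 7: [0↦4, 1↦0, 2↦0, 3↦4, 4↦1, 5↦2, 6↦7, 7↦5, 8↦7, 9↦2, 10↦1]  zeros at y ∈ {1, 2}
  x = 8: [0↦5, 1↦0, 2↦10, 3↦2, 4↦9, 5↦9, 6↦2, 7↦10, 8↦0, 9↦5, 10↦3]  zeros at y ∈ {1, 8}
  x = 9: [0↦6, 1↦0, 2↦9, 3↦0, 4↦6, 5↦5, 6↦8, 7↦4, 8↦4, 9↦8, 10↦5]  zeros at y ∈ {1, 3}
  x = 10: [0↦7, 1↦0, 2↦8, 3↦9, 4↦3, 5↦1, 6↦3, 7↦9, 8↦8, 9↦0, 10↦7]  zeros at y ∈ {1, 9}
Collecting zeros: affine points = {(0, 1), (0, 4), (1, 1), (1, 10), (2, 1), (2, 5), (3, 0), (3, 1), (4, 1), (4, 6), (5, 1), (6, 1), (6, 7), (7, 1), (7, 2), (8, 1), (8, 8), (9, 1), (9, 3), (10, 1), (10, 9)}.
Total count |C(F_11)_aff| = 21.


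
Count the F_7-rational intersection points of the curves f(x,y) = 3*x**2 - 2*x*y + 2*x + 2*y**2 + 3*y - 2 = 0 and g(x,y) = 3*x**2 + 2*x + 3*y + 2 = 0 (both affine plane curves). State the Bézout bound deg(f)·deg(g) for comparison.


Common zeros: {(0, 4)}; count = 1; Bézout bound = 4.

deg(f) = 2, deg(g) = 2, so Bézout bound = 4.
Scan x ∈ F_7. For each x, list the y ∈ F_7 with f(x, y) ≡ 0 and those with g(x, y) ≡ 0 (mod 7); the common zeros in that column are the intersection.
  x = 0: f ≡ 0 at y ∈ {4, 5}; g ≡ 0 at y ∈ {4}; common: {4}.
  x = 1: f ≡ 0 at y ∈ ∅; g ≡ 0 at y ∈ {0}; common: ∅.
  x = 2: f ≡ 0 at y ∈ {0, 4}; g ≡ 0 at y ∈ {1}; common: ∅.
  x = 3: f ≡ 0 at y ∈ ∅; g ≡ 0 at y ∈ {0}; common: ∅.
  x = 4: f ≡ 0 at y ∈ ∅; g ≡ 0 at y ∈ {4}; common: ∅.
  x = 5: f ≡ 0 at y ∈ {2, 5}; g ≡ 0 at y ∈ {6}; common: ∅.
  x = 6: f ≡ 0 at y ∈ ∅; g ≡ 0 at y ∈ {6}; common: ∅.
Collecting: common zeros = {(0, 4)}, so the count is 1.
Comparison with the Bézout bound: 1 ≤ 4 = deg(f)·deg(g), as expected for curves with no common component (the affine F_7-count falls short of the bound because intersections may lie at infinity, over extension fields, or carry multiplicity).


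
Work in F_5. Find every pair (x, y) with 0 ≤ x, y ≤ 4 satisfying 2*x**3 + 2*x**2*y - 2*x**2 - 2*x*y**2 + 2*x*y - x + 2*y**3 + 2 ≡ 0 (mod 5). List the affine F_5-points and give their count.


Affine F_5-points: {(0, 4), (1, 1), (2, 4), (3, 0), (3, 1), (3, 2)}; count = 6.

For each of the 25 pairs (x, y) ∈ F_5², evaluate f(x, y) mod 5. Record the zeros.
  x = 0: [0↦2, 1↦4, 2↦3, 3↦1, 4↦0]  zeros at y ∈ {4}
  x = 1: [0↦1, 1↦0, 2↦2, 3↦4, 4↦3]  zeros at y ∈ {1}
  x = 2: [0↦3, 1↦3, 2↦2, 3↦2, 4↦0]  zeros at y ∈ {4}
  x = 3: [0↦0, 1↦0, 2↦0, 3↦2, 4↦3]  zeros at y ∈ {0, 1, 2}
  x = 4: [0↦4, 1↦3, 2↦3, 3↦1, 4↦4]  zeros at y ∈ ∅
Collecting zeros: affine points = {(0, 4), (1, 1), (2, 4), (3, 0), (3, 1), (3, 2)}.
Total count |C(F_5)_aff| = 6.


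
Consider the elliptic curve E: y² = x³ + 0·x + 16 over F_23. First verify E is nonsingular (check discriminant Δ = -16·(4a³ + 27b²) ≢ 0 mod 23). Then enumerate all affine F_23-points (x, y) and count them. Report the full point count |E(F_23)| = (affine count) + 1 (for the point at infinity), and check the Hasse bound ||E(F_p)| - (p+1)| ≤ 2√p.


Affine points = {(0, 4), (0, 19), (2, 1), (2, 22), (5, 7), (5, 16), (6, 5), (6, 18), (9, 3), (9, 20), (10, 2), (10, 21), (11, 6), (11, 17), (14, 0), (16, 8), (16, 15), (18, 11), (18, 12), (20, 9), (20, 14), (21, 10), (21, 13)}; affine count = 23; |E(F_23)| = 24.

Discriminant check: Δ ∝ 4a³ + 27b² = 4·0³ + 27·16² = 4·0 + 27·256 ≡ 12 (mod 23). Nonzero ⇒ E is nonsingular.
For each x ∈ F_23, compute rhs = x³ + 0·x + 16 mod 23, then count y ∈ F_23 with y² ≡ rhs.
  x = 0: rhs = 16, matching y values: 4, 19 (2 points).
  x = 1: rhs = 17, matching y values: none (0 points).
  x = 2: rhs = 1, matching y values: 1, 22 (2 points).
  x = 3: rhs = 20, matching y values: none (0 points).
  x = 4: rhs = 11, matching y values: none (0 points).
  x = 5: rhs = 3, matching y values: 7, 16 (2 points).
  x = 6: rhs = 2, matching y values: 5, 18 (2 points).
  x = 7: rhs = 14, matching y values: none (0 points).
  x = 8: rhs = 22, matching y values: none (0 points).
  x = 9: rhs = 9, matching y values: 3, 20 (2 points).
  x = 10: rhs = 4, matching y values: 2, 21 (2 points).
  x = 11: rhs = 13, matching y values: 6, 17 (2 points).
  x = 12: rhs = 19, matching y values: none (0 points).
  x = 13: rhs = 5, matching y values: none (0 points).
  x = 14: rhs = 0, matching y values: 0 (1 points).
  x = 15: rhs = 10, matching y values: none (0 points).
  x = 16: rhs = 18, matching y values: 8, 15 (2 points).
  x = 17: rhs = 7, matching y values: none (0 points).
  x = 18: rhs = 6, matching y values: 11, 12 (2 points).
  x = 19: rhs = 21, matching y values: none (0 points).
  x = 20: rhs = 12, matching y values: 9, 14 (2 points).
  x = 21: rhs = 8, matching y values: 10, 13 (2 points).
  x = 22: rhs = 15, matching y values: none (0 points).
Total affine count: 23.
Full point count |E(F_23)| = 23 + 1 = 24.
Hasse bound: |24 − (23+1)| = |0| = 0 ≤ 2√23 ≈ 9.5917 ✓.


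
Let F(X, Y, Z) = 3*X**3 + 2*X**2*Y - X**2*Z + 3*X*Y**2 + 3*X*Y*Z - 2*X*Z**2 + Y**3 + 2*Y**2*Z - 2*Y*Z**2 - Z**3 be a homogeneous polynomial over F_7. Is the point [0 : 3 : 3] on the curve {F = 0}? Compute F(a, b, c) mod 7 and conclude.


F(0,3,3) ≡ 0 (mod 7); P is on the curve.

Evaluate F(0, 3, 3) term-by-term (mod 7).
  3*X**3 ↦ 3·0·1·1 = 0
  2*X**2*Y ↦ 2·0·3·1 = 0
  -X**2*Z ↦ -1·0·1·3 = 0
  3*X*Y**2 ↦ 3·0·9·1 = 0
  3*X*Y*Z ↦ 3·0·3·3 = 0
  -2*X*Z**2 ↦ -2·0·1·9 = 0
  Y**3 ↦ 1·1·27·1 = 27
  2*Y**2*Z ↦ 2·1·9·3 = 54
  -2*Y*Z**2 ↦ -2·1·3·9 = -54
  -Z**3 ↦ -1·1·1·27 = -27
Sum: F(0, 3, 3) = (0) + (0) + (0) + (0) + (0) + (0) + (27) + (54) + (-54) + (-27) = 0.
Reducing mod 7: 0 ≡ 0 (mod 7).
Since F(a, b, c) ≡ 0 (mod 7), P lies on the curve.


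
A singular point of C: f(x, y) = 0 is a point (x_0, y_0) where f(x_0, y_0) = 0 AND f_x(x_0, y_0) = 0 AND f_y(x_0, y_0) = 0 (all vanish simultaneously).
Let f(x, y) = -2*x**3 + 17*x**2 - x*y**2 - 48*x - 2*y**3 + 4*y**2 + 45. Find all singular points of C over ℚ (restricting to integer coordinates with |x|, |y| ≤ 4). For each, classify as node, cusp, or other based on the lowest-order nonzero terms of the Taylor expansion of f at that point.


Singular points: {(3, 0)}; classification: node.

Compute partial derivatives:
  f_x = -6*x**2 + 34*x - y**2 - 48.
  f_y = -2*x*y - 6*y**2 + 8*y.
Scan x_0 ∈ {−4, ..., 4}. For each x_0, f_y(x_0, y) is a polynomial in y; find its integer roots y ∈ {−4, ..., 4}, then test f_x and f at those candidates.
  x = -4: f_y(-4, y) = -6*y**2 + 16*y; vanishes at y ∈ {0}. (-4, 0): f_x = -280 ≠ 0.
  x = -3: f_y(-3, y) = -6*y**2 + 14*y; vanishes at y ∈ {0}. (-3, 0): f_x = -204 ≠ 0.
  x = -2: f_y(-2, y) = -6*y**2 + 12*y; vanishes at y ∈ {0, 2}. (-2, 0): f_x = -140 ≠ 0; (-2, 2): f_x = -144 ≠ 0.
  x = -1: f_y(-1, y) = -6*y**2 + 10*y; vanishes at y ∈ {0}. (-1, 0): f_x = -88 ≠ 0.
  x = 0: f_y(0, y) = -6*y**2 + 8*y; vanishes at y ∈ {0}. (0, 0): f_x = -48 ≠ 0.
  x = 1: f_y(1, y) = -6*y**2 + 6*y; vanishes at y ∈ {0, 1}. (1, 0): f_x = -20 ≠ 0; (1, 1): f_x = -21 ≠ 0.
  x = 2: f_y(2, y) = -6*y**2 + 4*y; vanishes at y ∈ {0}. (2, 0): f_x = -4 ≠ 0.
  x = 3: f_y(3, y) = -6*y**2 + 2*y; vanishes at y ∈ {0}. (3, 0): f_x = 0, f = 0 — SINGULAR.
  x = 4: f_y(4, y) = -6*y**2; vanishes at y ∈ {0}. (4, 0): f_x = -8 ≠ 0.
Only singular point on the grid: (3, 0).
Classify: substitute x = 3 + u, y = 0 + v and expand: f = -2*u**3 - u**2 - u*v**2 - 2*v**3 + v**2.
No constant or linear terms (consistent with a singular point). Quadratic part: -u**2 + v**2. Cubic part: -2*u**3 - u*v**2 - 2*v**3.
The quadratic part v**2 - u**2 = (v − u)(v + u) splits into two distinct linear factors, so there are two distinct tangent lines y − 0 = ±(x − 3) — this is a node (ordinary double point).
Classification: node.
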